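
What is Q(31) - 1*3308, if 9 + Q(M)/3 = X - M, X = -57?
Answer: -3599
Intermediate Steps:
Q(M) = -198 - 3*M (Q(M) = -27 + 3*(-57 - M) = -27 + (-171 - 3*M) = -198 - 3*M)
Q(31) - 1*3308 = (-198 - 3*31) - 1*3308 = (-198 - 93) - 3308 = -291 - 3308 = -3599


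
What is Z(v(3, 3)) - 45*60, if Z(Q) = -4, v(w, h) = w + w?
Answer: -2704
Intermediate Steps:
v(w, h) = 2*w
Z(v(3, 3)) - 45*60 = -4 - 45*60 = -4 - 2700 = -2704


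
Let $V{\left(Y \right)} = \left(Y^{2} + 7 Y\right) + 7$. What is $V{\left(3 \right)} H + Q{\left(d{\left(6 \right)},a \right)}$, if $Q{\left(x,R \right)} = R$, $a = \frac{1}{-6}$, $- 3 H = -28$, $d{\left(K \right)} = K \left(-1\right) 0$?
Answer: $\frac{2071}{6} \approx 345.17$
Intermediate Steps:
$d{\left(K \right)} = 0$ ($d{\left(K \right)} = - K 0 = 0$)
$H = \frac{28}{3}$ ($H = \left(- \frac{1}{3}\right) \left(-28\right) = \frac{28}{3} \approx 9.3333$)
$a = - \frac{1}{6} \approx -0.16667$
$V{\left(Y \right)} = 7 + Y^{2} + 7 Y$
$V{\left(3 \right)} H + Q{\left(d{\left(6 \right)},a \right)} = \left(7 + 3^{2} + 7 \cdot 3\right) \frac{28}{3} - \frac{1}{6} = \left(7 + 9 + 21\right) \frac{28}{3} - \frac{1}{6} = 37 \cdot \frac{28}{3} - \frac{1}{6} = \frac{1036}{3} - \frac{1}{6} = \frac{2071}{6}$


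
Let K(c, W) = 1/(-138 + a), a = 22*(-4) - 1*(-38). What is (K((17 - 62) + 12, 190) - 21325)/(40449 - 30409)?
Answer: -4009101/1887520 ≈ -2.1240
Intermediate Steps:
a = -50 (a = -88 + 38 = -50)
K(c, W) = -1/188 (K(c, W) = 1/(-138 - 50) = 1/(-188) = -1/188)
(K((17 - 62) + 12, 190) - 21325)/(40449 - 30409) = (-1/188 - 21325)/(40449 - 30409) = -4009101/188/10040 = -4009101/188*1/10040 = -4009101/1887520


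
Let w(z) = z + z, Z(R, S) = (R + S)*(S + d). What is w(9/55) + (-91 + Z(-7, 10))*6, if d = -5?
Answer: -25062/55 ≈ -455.67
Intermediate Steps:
Z(R, S) = (-5 + S)*(R + S) (Z(R, S) = (R + S)*(S - 5) = (R + S)*(-5 + S) = (-5 + S)*(R + S))
w(z) = 2*z
w(9/55) + (-91 + Z(-7, 10))*6 = 2*(9/55) + (-91 + (10**2 - 5*(-7) - 5*10 - 7*10))*6 = 2*(9*(1/55)) + (-91 + (100 + 35 - 50 - 70))*6 = 2*(9/55) + (-91 + 15)*6 = 18/55 - 76*6 = 18/55 - 456 = -25062/55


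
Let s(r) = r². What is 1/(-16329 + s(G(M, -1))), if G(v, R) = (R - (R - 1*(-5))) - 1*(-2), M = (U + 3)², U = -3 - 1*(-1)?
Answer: -1/16320 ≈ -6.1275e-5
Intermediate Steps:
U = -2 (U = -3 + 1 = -2)
M = 1 (M = (-2 + 3)² = 1² = 1)
G(v, R) = -3 (G(v, R) = (R - (R + 5)) + 2 = (R - (5 + R)) + 2 = (R + (-5 - R)) + 2 = -5 + 2 = -3)
1/(-16329 + s(G(M, -1))) = 1/(-16329 + (-3)²) = 1/(-16329 + 9) = 1/(-16320) = -1/16320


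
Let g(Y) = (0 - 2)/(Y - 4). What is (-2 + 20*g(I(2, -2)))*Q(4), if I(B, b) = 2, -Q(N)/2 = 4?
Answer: -144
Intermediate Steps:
Q(N) = -8 (Q(N) = -2*4 = -8)
g(Y) = -2/(-4 + Y)
(-2 + 20*g(I(2, -2)))*Q(4) = (-2 + 20*(-2/(-4 + 2)))*(-8) = (-2 + 20*(-2/(-2)))*(-8) = (-2 + 20*(-2*(-½)))*(-8) = (-2 + 20*1)*(-8) = (-2 + 20)*(-8) = 18*(-8) = -144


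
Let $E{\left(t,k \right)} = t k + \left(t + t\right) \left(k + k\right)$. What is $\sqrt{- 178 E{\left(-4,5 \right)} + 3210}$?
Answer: $\sqrt{21010} \approx 144.95$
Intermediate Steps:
$E{\left(t,k \right)} = 5 k t$ ($E{\left(t,k \right)} = k t + 2 t 2 k = k t + 4 k t = 5 k t$)
$\sqrt{- 178 E{\left(-4,5 \right)} + 3210} = \sqrt{- 178 \cdot 5 \cdot 5 \left(-4\right) + 3210} = \sqrt{\left(-178\right) \left(-100\right) + 3210} = \sqrt{17800 + 3210} = \sqrt{21010}$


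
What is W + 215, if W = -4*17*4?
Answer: -57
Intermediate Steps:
W = -272 (W = -68*4 = -272)
W + 215 = -272 + 215 = -57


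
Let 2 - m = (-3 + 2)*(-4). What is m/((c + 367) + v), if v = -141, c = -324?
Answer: 1/49 ≈ 0.020408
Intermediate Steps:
m = -2 (m = 2 - (-3 + 2)*(-4) = 2 - (-1)*(-4) = 2 - 1*4 = 2 - 4 = -2)
m/((c + 367) + v) = -2/((-324 + 367) - 141) = -2/(43 - 141) = -2/(-98) = -2*(-1/98) = 1/49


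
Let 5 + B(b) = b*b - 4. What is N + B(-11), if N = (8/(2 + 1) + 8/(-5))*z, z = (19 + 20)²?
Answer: 8672/5 ≈ 1734.4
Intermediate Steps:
B(b) = -9 + b² (B(b) = -5 + (b*b - 4) = -5 + (b² - 4) = -5 + (-4 + b²) = -9 + b²)
z = 1521 (z = 39² = 1521)
N = 8112/5 (N = (8/(2 + 1) + 8/(-5))*1521 = (8/3 + 8*(-⅕))*1521 = (8*(⅓) - 8/5)*1521 = (8/3 - 8/5)*1521 = (16/15)*1521 = 8112/5 ≈ 1622.4)
N + B(-11) = 8112/5 + (-9 + (-11)²) = 8112/5 + (-9 + 121) = 8112/5 + 112 = 8672/5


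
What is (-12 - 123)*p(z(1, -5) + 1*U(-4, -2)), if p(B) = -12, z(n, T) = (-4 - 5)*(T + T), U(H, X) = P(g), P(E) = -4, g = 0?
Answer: 1620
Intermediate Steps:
U(H, X) = -4
z(n, T) = -18*T
(-12 - 123)*p(z(1, -5) + 1*U(-4, -2)) = (-12 - 123)*(-12) = -135*(-12) = 1620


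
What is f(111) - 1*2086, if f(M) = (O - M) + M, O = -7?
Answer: -2093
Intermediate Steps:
f(M) = -7 (f(M) = (-7 - M) + M = -7)
f(111) - 1*2086 = -7 - 1*2086 = -7 - 2086 = -2093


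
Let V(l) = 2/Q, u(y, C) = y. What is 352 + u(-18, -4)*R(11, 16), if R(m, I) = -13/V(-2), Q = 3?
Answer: 703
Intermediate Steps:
V(l) = 2/3
R(m, I) = -39/2 (R(m, I) = -13/2/3 = -13*3/2 = -39/2)
352 + u(-18, -4)*R(11, 16) = 352 - 18*(-39/2) = 352 + 351 = 703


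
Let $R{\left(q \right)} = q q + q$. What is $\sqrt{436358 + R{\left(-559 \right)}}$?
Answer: $2 \sqrt{187070} \approx 865.03$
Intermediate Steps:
$R{\left(q \right)} = q + q^{2}$ ($R{\left(q \right)} = q^{2} + q = q + q^{2}$)
$\sqrt{436358 + R{\left(-559 \right)}} = \sqrt{436358 - 559 \left(1 - 559\right)} = \sqrt{436358 - -311922} = \sqrt{436358 + 311922} = \sqrt{748280} = 2 \sqrt{187070}$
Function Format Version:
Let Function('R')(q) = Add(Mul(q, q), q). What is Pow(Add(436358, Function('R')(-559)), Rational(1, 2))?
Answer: Mul(2, Pow(187070, Rational(1, 2))) ≈ 865.03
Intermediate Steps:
Function('R')(q) = Add(q, Pow(q, 2)) (Function('R')(q) = Add(Pow(q, 2), q) = Add(q, Pow(q, 2)))
Pow(Add(436358, Function('R')(-559)), Rational(1, 2)) = Pow(Add(436358, Mul(-559, Add(1, -559))), Rational(1, 2)) = Pow(Add(436358, Mul(-559, -558)), Rational(1, 2)) = Pow(Add(436358, 311922), Rational(1, 2)) = Pow(748280, Rational(1, 2)) = Mul(2, Pow(187070, Rational(1, 2)))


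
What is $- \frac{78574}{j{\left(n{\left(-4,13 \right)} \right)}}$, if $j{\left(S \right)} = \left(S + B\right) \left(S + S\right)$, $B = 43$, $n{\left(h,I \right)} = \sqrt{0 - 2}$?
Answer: $\frac{39287 \sqrt{2}}{2 \left(\sqrt{2} - 43 i\right)} \approx 21.225 + 645.35 i$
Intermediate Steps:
$n{\left(h,I \right)} = i \sqrt{2}$ ($n{\left(h,I \right)} = \sqrt{-2} = i \sqrt{2}$)
$j{\left(S \right)} = 2 S \left(43 + S\right)$ ($j{\left(S \right)} = \left(S + 43\right) \left(S + S\right) = \left(43 + S\right) 2 S = 2 S \left(43 + S\right)$)
$- \frac{78574}{j{\left(n{\left(-4,13 \right)} \right)}} = - \frac{78574}{2 i \sqrt{2} \left(43 + i \sqrt{2}\right)} = - 78574 \left(- \frac{i \sqrt{2}}{4 \left(43 + i \sqrt{2}\right)}\right) = \frac{39287 i \sqrt{2}}{2 \left(43 + i \sqrt{2}\right)}$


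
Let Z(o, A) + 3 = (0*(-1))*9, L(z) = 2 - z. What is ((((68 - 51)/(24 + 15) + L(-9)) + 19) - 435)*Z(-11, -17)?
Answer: 15778/13 ≈ 1213.7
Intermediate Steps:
Z(o, A) = -3 (Z(o, A) = -3 + (0*(-1))*9 = -3 + 0*9 = -3 + 0 = -3)
((((68 - 51)/(24 + 15) + L(-9)) + 19) - 435)*Z(-11, -17) = ((((68 - 51)/(24 + 15) + (2 - 1*(-9))) + 19) - 435)*(-3) = (((17/39 + (2 + 9)) + 19) - 435)*(-3) = (((17*(1/39) + 11) + 19) - 435)*(-3) = (((17/39 + 11) + 19) - 435)*(-3) = ((446/39 + 19) - 435)*(-3) = (1187/39 - 435)*(-3) = -15778/39*(-3) = 15778/13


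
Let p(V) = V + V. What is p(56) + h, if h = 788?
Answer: 900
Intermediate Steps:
p(V) = 2*V
p(56) + h = 2*56 + 788 = 112 + 788 = 900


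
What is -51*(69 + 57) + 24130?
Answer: 17704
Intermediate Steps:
-51*(69 + 57) + 24130 = -51*126 + 24130 = -6426 + 24130 = 17704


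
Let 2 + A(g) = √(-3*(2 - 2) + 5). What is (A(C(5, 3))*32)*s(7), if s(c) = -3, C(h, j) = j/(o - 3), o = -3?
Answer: 192 - 96*√5 ≈ -22.663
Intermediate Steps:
C(h, j) = -j/6 (C(h, j) = j/(-3 - 3) = j/(-6) = j*(-⅙) = -j/6)
A(g) = -2 + √5 (A(g) = -2 + √(-3*(2 - 2) + 5) = -2 + √(-3*0 + 5) = -2 + √(0 + 5) = -2 + √5)
(A(C(5, 3))*32)*s(7) = ((-2 + √5)*32)*(-3) = (-64 + 32*√5)*(-3) = 192 - 96*√5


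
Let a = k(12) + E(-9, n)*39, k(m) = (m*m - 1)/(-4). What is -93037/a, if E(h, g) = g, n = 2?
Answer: -372148/169 ≈ -2202.1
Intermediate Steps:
k(m) = ¼ - m²/4 (k(m) = (m² - 1)*(-¼) = (-1 + m²)*(-¼) = ¼ - m²/4)
a = 169/4 (a = (¼ - ¼*12²) + 2*39 = (¼ - ¼*144) + 78 = (¼ - 36) + 78 = -143/4 + 78 = 169/4 ≈ 42.250)
-93037/a = -93037/169/4 = -93037*4/169 = -372148/169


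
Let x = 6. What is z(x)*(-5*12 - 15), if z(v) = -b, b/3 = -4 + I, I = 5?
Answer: 225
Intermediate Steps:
b = 3 (b = 3*(-4 + 5) = 3*1 = 3)
z(v) = -3 (z(v) = -1*3 = -3)
z(x)*(-5*12 - 15) = -3*(-5*12 - 15) = -3*(-60 - 15) = -3*(-75) = 225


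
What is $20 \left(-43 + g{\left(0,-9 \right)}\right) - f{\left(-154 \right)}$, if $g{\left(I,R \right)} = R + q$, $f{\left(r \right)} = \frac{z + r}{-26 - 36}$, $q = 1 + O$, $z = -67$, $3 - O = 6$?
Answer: $- \frac{67181}{62} \approx -1083.6$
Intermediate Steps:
$O = -3$ ($O = 3 - 6 = -3$)
$q = -2$ ($q = 1 - 3 = -2$)
$f{\left(r \right)} = \frac{67}{62} - \frac{r}{62}$ ($f{\left(r \right)} = \frac{-67 + r}{-26 - 36} = \frac{-67 + r}{-62} = \left(-67 + r\right) \left(- \frac{1}{62}\right) = \frac{67}{62} - \frac{r}{62}$)
$g{\left(I,R \right)} = -2 + R$ ($g{\left(I,R \right)} = R - 2 = -2 + R$)
$20 \left(-43 + g{\left(0,-9 \right)}\right) - f{\left(-154 \right)} = 20 \left(-43 - 11\right) - \left(\frac{67}{62} - - \frac{77}{31}\right) = 20 \left(-43 - 11\right) - \left(\frac{67}{62} + \frac{77}{31}\right) = 20 \left(-54\right) - \frac{221}{62} = -1080 - \frac{221}{62} = - \frac{67181}{62}$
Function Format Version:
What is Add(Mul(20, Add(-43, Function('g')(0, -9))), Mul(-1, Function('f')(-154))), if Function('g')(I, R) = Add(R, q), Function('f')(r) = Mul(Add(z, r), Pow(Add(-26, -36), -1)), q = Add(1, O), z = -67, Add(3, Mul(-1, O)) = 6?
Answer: Rational(-67181, 62) ≈ -1083.6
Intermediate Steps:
O = -3 (O = Add(3, Mul(-1, 6)) = Add(3, -6) = -3)
q = -2 (q = Add(1, -3) = -2)
Function('f')(r) = Add(Rational(67, 62), Mul(Rational(-1, 62), r)) (Function('f')(r) = Mul(Add(-67, r), Pow(Add(-26, -36), -1)) = Mul(Add(-67, r), Pow(-62, -1)) = Mul(Add(-67, r), Rational(-1, 62)) = Add(Rational(67, 62), Mul(Rational(-1, 62), r)))
Function('g')(I, R) = Add(-2, R) (Function('g')(I, R) = Add(R, -2) = Add(-2, R))
Add(Mul(20, Add(-43, Function('g')(0, -9))), Mul(-1, Function('f')(-154))) = Add(Mul(20, Add(-43, Add(-2, -9))), Mul(-1, Add(Rational(67, 62), Mul(Rational(-1, 62), -154)))) = Add(Mul(20, Add(-43, -11)), Mul(-1, Add(Rational(67, 62), Rational(77, 31)))) = Add(Mul(20, -54), Mul(-1, Rational(221, 62))) = Add(-1080, Rational(-221, 62)) = Rational(-67181, 62)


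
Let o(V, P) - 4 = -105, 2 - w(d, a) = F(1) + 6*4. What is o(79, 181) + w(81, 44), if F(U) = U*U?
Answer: -124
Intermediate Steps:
F(U) = U**2
w(d, a) = -23 (w(d, a) = 2 - (1**2 + 6*4) = 2 - (1 + 24) = 2 - 1*25 = 2 - 25 = -23)
o(V, P) = -101 (o(V, P) = 4 - 105 = -101)
o(79, 181) + w(81, 44) = -101 - 23 = -124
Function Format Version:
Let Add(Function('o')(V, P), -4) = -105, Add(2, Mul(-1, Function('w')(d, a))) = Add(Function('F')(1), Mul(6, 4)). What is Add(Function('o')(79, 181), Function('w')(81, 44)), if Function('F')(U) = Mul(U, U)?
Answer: -124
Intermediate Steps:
Function('F')(U) = Pow(U, 2)
Function('w')(d, a) = -23 (Function('w')(d, a) = Add(2, Mul(-1, Add(Pow(1, 2), Mul(6, 4)))) = Add(2, Mul(-1, Add(1, 24))) = Add(2, Mul(-1, 25)) = Add(2, -25) = -23)
Function('o')(V, P) = -101 (Function('o')(V, P) = Add(4, -105) = -101)
Add(Function('o')(79, 181), Function('w')(81, 44)) = Add(-101, -23) = -124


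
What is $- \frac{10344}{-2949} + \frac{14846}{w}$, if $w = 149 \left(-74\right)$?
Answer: $\frac{11712015}{5419279} \approx 2.1612$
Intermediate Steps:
$w = -11026$
$- \frac{10344}{-2949} + \frac{14846}{w} = - \frac{10344}{-2949} + \frac{14846}{-11026} = \left(-10344\right) \left(- \frac{1}{2949}\right) + 14846 \left(- \frac{1}{11026}\right) = \frac{3448}{983} - \frac{7423}{5513} = \frac{11712015}{5419279}$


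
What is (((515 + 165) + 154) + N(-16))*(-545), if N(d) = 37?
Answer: -474695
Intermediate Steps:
(((515 + 165) + 154) + N(-16))*(-545) = (((515 + 165) + 154) + 37)*(-545) = ((680 + 154) + 37)*(-545) = (834 + 37)*(-545) = 871*(-545) = -474695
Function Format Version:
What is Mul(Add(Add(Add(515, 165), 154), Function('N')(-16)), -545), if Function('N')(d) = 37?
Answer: -474695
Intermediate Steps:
Mul(Add(Add(Add(515, 165), 154), Function('N')(-16)), -545) = Mul(Add(Add(Add(515, 165), 154), 37), -545) = Mul(Add(Add(680, 154), 37), -545) = Mul(Add(834, 37), -545) = Mul(871, -545) = -474695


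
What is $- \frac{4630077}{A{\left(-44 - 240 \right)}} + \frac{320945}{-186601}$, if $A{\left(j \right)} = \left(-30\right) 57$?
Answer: $\frac{95936464703}{35454190} \approx 2705.9$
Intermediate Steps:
$A{\left(j \right)} = -1710$
$- \frac{4630077}{A{\left(-44 - 240 \right)}} + \frac{320945}{-186601} = - \frac{4630077}{-1710} + \frac{320945}{-186601} = \left(-4630077\right) \left(- \frac{1}{1710}\right) + 320945 \left(- \frac{1}{186601}\right) = \frac{514453}{190} - \frac{320945}{186601} = \frac{95936464703}{35454190}$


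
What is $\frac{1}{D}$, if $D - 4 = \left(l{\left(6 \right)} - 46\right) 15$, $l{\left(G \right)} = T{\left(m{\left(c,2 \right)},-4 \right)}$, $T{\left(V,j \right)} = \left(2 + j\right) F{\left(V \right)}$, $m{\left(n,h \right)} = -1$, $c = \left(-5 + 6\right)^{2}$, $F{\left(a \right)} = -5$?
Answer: $- \frac{1}{536} \approx -0.0018657$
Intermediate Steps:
$c = 1$ ($c = 1^{2} = 1$)
$T{\left(V,j \right)} = -10 - 5 j$ ($T{\left(V,j \right)} = \left(2 + j\right) \left(-5\right) = -10 - 5 j$)
$l{\left(G \right)} = 10$ ($l{\left(G \right)} = -10 - -20 = -10 + 20 = 10$)
$D = -536$ ($D = 4 + \left(10 - 46\right) 15 = 4 - 540 = -536$)
$\frac{1}{D} = \frac{1}{-536} = - \frac{1}{536}$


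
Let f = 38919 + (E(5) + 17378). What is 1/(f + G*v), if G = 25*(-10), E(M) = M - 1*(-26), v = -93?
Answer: 1/79578 ≈ 1.2566e-5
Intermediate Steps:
E(M) = 26 + M (E(M) = M + 26 = 26 + M)
G = -250
f = 56328 (f = 38919 + ((26 + 5) + 17378) = 38919 + (31 + 17378) = 38919 + 17409 = 56328)
1/(f + G*v) = 1/(56328 - 250*(-93)) = 1/(56328 + 23250) = 1/79578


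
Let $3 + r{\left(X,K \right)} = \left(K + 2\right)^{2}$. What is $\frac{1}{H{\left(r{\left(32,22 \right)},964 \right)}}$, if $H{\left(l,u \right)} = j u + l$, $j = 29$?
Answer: $\frac{1}{28529} \approx 3.5052 \cdot 10^{-5}$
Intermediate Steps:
$r{\left(X,K \right)} = -3 + \left(2 + K\right)^{2}$ ($r{\left(X,K \right)} = -3 + \left(K + 2\right)^{2} = -3 + \left(2 + K\right)^{2}$)
$H{\left(l,u \right)} = l + 29 u$ ($H{\left(l,u \right)} = 29 u + l = l + 29 u$)
$\frac{1}{H{\left(r{\left(32,22 \right)},964 \right)}} = \frac{1}{\left(-3 + \left(2 + 22\right)^{2}\right) + 29 \cdot 964} = \frac{1}{\left(-3 + 24^{2}\right) + 27956} = \frac{1}{\left(-3 + 576\right) + 27956} = \frac{1}{573 + 27956} = \frac{1}{28529}$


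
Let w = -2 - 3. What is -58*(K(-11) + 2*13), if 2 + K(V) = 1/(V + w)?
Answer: -11107/8 ≈ -1388.4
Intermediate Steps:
w = -5
K(V) = -2 + 1/(-5 + V) (K(V) = -2 + 1/(V - 5) = -2 + 1/(-5 + V))
-58*(K(-11) + 2*13) = -58*((11 - 2*(-11))/(-5 - 11) + 2*13) = -58*((11 + 22)/(-16) + 26) = -58*(-1/16*33 + 26) = -58*(-33/16 + 26) = -58*383/16 = -11107/8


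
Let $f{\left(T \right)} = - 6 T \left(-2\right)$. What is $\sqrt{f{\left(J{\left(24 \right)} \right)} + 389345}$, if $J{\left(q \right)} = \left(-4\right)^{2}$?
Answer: $\sqrt{389537} \approx 624.13$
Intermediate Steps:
$J{\left(q \right)} = 16$
$f{\left(T \right)} = 12 T$
$\sqrt{f{\left(J{\left(24 \right)} \right)} + 389345} = \sqrt{12 \cdot 16 + 389345} = \sqrt{192 + 389345} = \sqrt{389537}$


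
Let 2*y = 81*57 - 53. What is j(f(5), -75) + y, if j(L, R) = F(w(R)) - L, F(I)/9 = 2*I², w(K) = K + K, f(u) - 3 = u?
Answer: 407274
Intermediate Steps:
f(u) = 3 + u
w(K) = 2*K
F(I) = 18*I² (F(I) = 9*(2*I²) = 18*I²)
j(L, R) = -L + 72*R² (j(L, R) = 18*(2*R)² - L = 18*(4*R²) - L = 72*R² - L = -L + 72*R²)
y = 2282 (y = (81*57 - 53)/2 = (4617 - 53)/2 = (½)*4564 = 2282)
j(f(5), -75) + y = (-(3 + 5) + 72*(-75)²) + 2282 = (-1*8 + 72*5625) + 2282 = (-8 + 405000) + 2282 = 404992 + 2282 = 407274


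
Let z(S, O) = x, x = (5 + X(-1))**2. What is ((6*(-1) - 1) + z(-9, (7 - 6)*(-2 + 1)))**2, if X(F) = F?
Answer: 81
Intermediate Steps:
x = 16 (x = (5 - 1)**2 = 4**2 = 16)
z(S, O) = 16
((6*(-1) - 1) + z(-9, (7 - 6)*(-2 + 1)))**2 = ((6*(-1) - 1) + 16)**2 = ((-6 - 1) + 16)**2 = (-7 + 16)**2 = 9**2 = 81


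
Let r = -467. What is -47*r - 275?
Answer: 21674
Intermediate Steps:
-47*r - 275 = -47*(-467) - 275 = 21949 - 275 = 21674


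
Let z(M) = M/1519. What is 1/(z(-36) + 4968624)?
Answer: 1519/7547339820 ≈ 2.0126e-7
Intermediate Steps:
z(M) = M/1519 (z(M) = M*(1/1519) = M/1519)
1/(z(-36) + 4968624) = 1/((1/1519)*(-36) + 4968624) = 1/(-36/1519 + 4968624) = 1/(7547339820/1519) = 1519/7547339820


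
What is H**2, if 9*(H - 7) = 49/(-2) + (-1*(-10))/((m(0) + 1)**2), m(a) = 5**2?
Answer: 42367081/2313441 ≈ 18.313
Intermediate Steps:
m(a) = 25
H = 6509/1521 (H = 7 + (49/(-2) + (-1*(-10))/((25 + 1)**2))/9 = 7 + (49*(-1/2) + 10/(26**2))/9 = 7 + (-49/2 + 10/676)/9 = 7 + (-49/2 + 10*(1/676))/9 = 7 + (-49/2 + 5/338)/9 = 7 + (1/9)*(-4138/169) = 7 - 4138/1521 = 6509/1521 ≈ 4.2794)
H**2 = (6509/1521)**2 = 42367081/2313441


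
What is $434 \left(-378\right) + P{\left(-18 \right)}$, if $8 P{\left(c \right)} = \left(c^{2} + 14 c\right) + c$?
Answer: $- \frac{656181}{4} \approx -1.6405 \cdot 10^{5}$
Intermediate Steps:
$P{\left(c \right)} = \frac{c^{2}}{8} + \frac{15 c}{8}$ ($P{\left(c \right)} = \frac{\left(c^{2} + 14 c\right) + c}{8} = \frac{c^{2} + 15 c}{8} = \frac{c^{2}}{8} + \frac{15 c}{8}$)
$434 \left(-378\right) + P{\left(-18 \right)} = 434 \left(-378\right) + \frac{1}{8} \left(-18\right) \left(15 - 18\right) = -164052 + \frac{1}{8} \left(-18\right) \left(-3\right) = -164052 + \frac{27}{4} = - \frac{656181}{4}$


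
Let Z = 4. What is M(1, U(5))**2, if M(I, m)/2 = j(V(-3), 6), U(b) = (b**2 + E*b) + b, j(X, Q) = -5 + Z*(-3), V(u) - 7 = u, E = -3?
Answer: 1156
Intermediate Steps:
V(u) = 7 + u
j(X, Q) = -17 (j(X, Q) = -5 + 4*(-3) = -5 - 12 = -17)
U(b) = b**2 - 2*b (U(b) = (b**2 - 3*b) + b = b**2 - 2*b)
M(I, m) = -34 (M(I, m) = 2*(-17) = -34)
M(1, U(5))**2 = (-34)**2 = 1156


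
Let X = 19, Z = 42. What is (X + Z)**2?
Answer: 3721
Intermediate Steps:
(X + Z)**2 = (19 + 42)**2 = 61**2 = 3721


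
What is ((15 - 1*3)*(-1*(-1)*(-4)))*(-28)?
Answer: 1344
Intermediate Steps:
((15 - 1*3)*(-1*(-1)*(-4)))*(-28) = ((15 - 3)*(1*(-4)))*(-28) = (12*(-4))*(-28) = -48*(-28) = 1344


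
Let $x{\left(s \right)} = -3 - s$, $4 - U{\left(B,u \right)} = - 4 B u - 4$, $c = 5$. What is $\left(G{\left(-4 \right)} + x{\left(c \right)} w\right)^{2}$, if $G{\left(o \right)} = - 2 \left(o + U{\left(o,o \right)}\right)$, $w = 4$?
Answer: $28224$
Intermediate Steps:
$U{\left(B,u \right)} = 8 + 4 B u$ ($U{\left(B,u \right)} = 4 - \left(- 4 B u - 4\right) = 4 - \left(-4 - 4 B u\right) = 4 + \left(4 + 4 B u\right) = 8 + 4 B u$)
$G{\left(o \right)} = -16 - 8 o^{2} - 2 o$ ($G{\left(o \right)} = - 2 \left(o + \left(8 + 4 o o\right)\right) = - 2 \left(o + \left(8 + 4 o^{2}\right)\right) = - 2 \left(8 + o + 4 o^{2}\right) = -16 - 8 o^{2} - 2 o$)
$\left(G{\left(-4 \right)} + x{\left(c \right)} w\right)^{2} = \left(\left(-16 - 8 \left(-4\right)^{2} - -8\right) + \left(-3 - 5\right) 4\right)^{2} = \left(\left(-16 - 128 + 8\right) + \left(-3 - 5\right) 4\right)^{2} = \left(\left(-16 - 128 + 8\right) - 32\right)^{2} = \left(-136 - 32\right)^{2} = \left(-168\right)^{2} = 28224$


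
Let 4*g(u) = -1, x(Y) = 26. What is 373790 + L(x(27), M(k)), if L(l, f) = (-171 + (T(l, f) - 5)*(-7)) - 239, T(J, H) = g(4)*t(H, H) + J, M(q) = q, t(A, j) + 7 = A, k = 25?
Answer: 746529/2 ≈ 3.7326e+5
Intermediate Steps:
t(A, j) = -7 + A
g(u) = -¼ (g(u) = (¼)*(-1) = -¼)
T(J, H) = 7/4 + J - H/4 (T(J, H) = -(-7 + H)/4 + J = (7/4 - H/4) + J = 7/4 + J - H/4)
L(l, f) = -1549/4 - 7*l + 7*f/4 (L(l, f) = (-171 + ((7/4 + l - f/4) - 5)*(-7)) - 239 = (-171 + (-13/4 + l - f/4)*(-7)) - 239 = (-171 + (91/4 - 7*l + 7*f/4)) - 239 = (-593/4 - 7*l + 7*f/4) - 239 = -1549/4 - 7*l + 7*f/4)
373790 + L(x(27), M(k)) = 373790 + (-1549/4 - 7*26 + (7/4)*25) = 373790 + (-1549/4 - 182 + 175/4) = 373790 - 1051/2 = 746529/2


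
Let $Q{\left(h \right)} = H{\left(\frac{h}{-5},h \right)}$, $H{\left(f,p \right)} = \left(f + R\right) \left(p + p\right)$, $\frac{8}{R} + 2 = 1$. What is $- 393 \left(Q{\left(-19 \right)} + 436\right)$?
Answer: $- \frac{1170354}{5} \approx -2.3407 \cdot 10^{5}$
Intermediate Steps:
$R = -8$ ($R = \frac{8}{-2 + 1} = \frac{8}{-1} = 8 \left(-1\right) = -8$)
$H{\left(f,p \right)} = 2 p \left(-8 + f\right)$ ($H{\left(f,p \right)} = \left(f - 8\right) \left(p + p\right) = \left(-8 + f\right) 2 p = 2 p \left(-8 + f\right)$)
$Q{\left(h \right)} = 2 h \left(-8 - \frac{h}{5}\right)$ ($Q{\left(h \right)} = 2 h \left(-8 + \frac{h}{-5}\right) = 2 h \left(-8 + h \left(- \frac{1}{5}\right)\right) = 2 h \left(-8 - \frac{h}{5}\right)$)
$- 393 \left(Q{\left(-19 \right)} + 436\right) = - 393 \left(\left(- \frac{2}{5}\right) \left(-19\right) \left(40 - 19\right) + 436\right) = - 393 \left(\left(- \frac{2}{5}\right) \left(-19\right) 21 + 436\right) = - 393 \left(\frac{798}{5} + 436\right) = \left(-393\right) \frac{2978}{5} = - \frac{1170354}{5}$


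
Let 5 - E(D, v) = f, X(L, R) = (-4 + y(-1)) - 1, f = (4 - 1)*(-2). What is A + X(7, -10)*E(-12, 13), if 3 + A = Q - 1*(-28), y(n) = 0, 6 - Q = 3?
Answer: -27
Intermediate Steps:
Q = 3 (Q = 6 - 1*3 = 6 - 3 = 3)
A = 28 (A = -3 + (3 - 1*(-28)) = -3 + (3 + 28) = -3 + 31 = 28)
f = -6 (f = 3*(-2) = -6)
X(L, R) = -5 (X(L, R) = (-4 + 0) - 1 = -4 - 1 = -5)
E(D, v) = 11 (E(D, v) = 5 - 1*(-6) = 5 + 6 = 11)
A + X(7, -10)*E(-12, 13) = 28 - 5*11 = 28 - 55 = -27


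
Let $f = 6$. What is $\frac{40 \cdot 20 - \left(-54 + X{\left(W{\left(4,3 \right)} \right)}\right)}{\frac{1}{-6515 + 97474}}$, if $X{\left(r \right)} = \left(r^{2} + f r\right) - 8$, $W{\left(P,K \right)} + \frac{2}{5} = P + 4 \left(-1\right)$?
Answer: $\frac{1965260154}{25} \approx 7.861 \cdot 10^{7}$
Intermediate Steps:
$W{\left(P,K \right)} = - \frac{22}{5} + P$ ($W{\left(P,K \right)} = - \frac{2}{5} + \left(P + 4 \left(-1\right)\right) = - \frac{2}{5} + \left(P - 4\right) = - \frac{2}{5} + \left(-4 + P\right) = - \frac{22}{5} + P$)
$X{\left(r \right)} = -8 + r^{2} + 6 r$ ($X{\left(r \right)} = \left(r^{2} + 6 r\right) - 8 = -8 + r^{2} + 6 r$)
$\frac{40 \cdot 20 - \left(-54 + X{\left(W{\left(4,3 \right)} \right)}\right)}{\frac{1}{-6515 + 97474}} = \frac{40 \cdot 20 - \left(-62 + \left(- \frac{22}{5} + 4\right)^{2} + 6 \left(- \frac{22}{5} + 4\right)\right)}{\frac{1}{-6515 + 97474}} = \frac{800 + \left(54 - \left(-8 + \left(- \frac{2}{5}\right)^{2} + 6 \left(- \frac{2}{5}\right)\right)\right)}{\frac{1}{90959}} = \left(800 + \left(54 - \left(-8 + \frac{4}{25} - \frac{12}{5}\right)\right)\right) \frac{1}{\frac{1}{90959}} = \left(800 + \left(54 - - \frac{256}{25}\right)\right) 90959 = \left(800 + \left(54 + \frac{256}{25}\right)\right) 90959 = \left(800 + \frac{1606}{25}\right) 90959 = \frac{21606}{25} \cdot 90959 = \frac{1965260154}{25}$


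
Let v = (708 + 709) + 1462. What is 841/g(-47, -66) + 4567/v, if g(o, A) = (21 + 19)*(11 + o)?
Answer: 4155241/4145760 ≈ 1.0023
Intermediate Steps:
g(o, A) = 440 + 40*o (g(o, A) = 40*(11 + o) = 440 + 40*o)
v = 2879 (v = 1417 + 1462 = 2879)
841/g(-47, -66) + 4567/v = 841/(440 + 40*(-47)) + 4567/2879 = 841/(440 - 1880) + 4567*(1/2879) = 841/(-1440) + 4567/2879 = 841*(-1/1440) + 4567/2879 = -841/1440 + 4567/2879 = 4155241/4145760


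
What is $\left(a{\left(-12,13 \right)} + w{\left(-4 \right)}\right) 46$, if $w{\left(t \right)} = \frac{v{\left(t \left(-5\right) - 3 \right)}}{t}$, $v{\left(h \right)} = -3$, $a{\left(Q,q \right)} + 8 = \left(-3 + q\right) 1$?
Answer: $\frac{253}{2} \approx 126.5$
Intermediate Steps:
$a{\left(Q,q \right)} = -11 + q$ ($a{\left(Q,q \right)} = -8 + \left(-3 + q\right) 1 = -8 + \left(-3 + q\right) = -11 + q$)
$w{\left(t \right)} = - \frac{3}{t}$
$\left(a{\left(-12,13 \right)} + w{\left(-4 \right)}\right) 46 = \left(\left(-11 + 13\right) - \frac{3}{-4}\right) 46 = \left(2 - - \frac{3}{4}\right) 46 = \left(2 + \frac{3}{4}\right) 46 = \frac{11}{4} \cdot 46 = \frac{253}{2}$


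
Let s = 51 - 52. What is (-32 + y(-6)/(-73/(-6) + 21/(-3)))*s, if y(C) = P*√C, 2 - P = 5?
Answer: 32 + 18*I*√6/31 ≈ 32.0 + 1.4223*I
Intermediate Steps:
P = -3 (P = 2 - 1*5 = 2 - 5 = -3)
s = -1
y(C) = -3*√C
(-32 + y(-6)/(-73/(-6) + 21/(-3)))*s = (-32 + (-3*I*√6)/(-73/(-6) + 21/(-3)))*(-1) = (-32 + (-3*I*√6)/(-73*(-⅙) + 21*(-⅓)))*(-1) = (-32 + (-3*I*√6)/(73/6 - 7))*(-1) = (-32 + (-3*I*√6)/(31/6))*(-1) = (-32 - 3*I*√6*(6/31))*(-1) = (-32 - 18*I*√6/31)*(-1) = 32 + 18*I*√6/31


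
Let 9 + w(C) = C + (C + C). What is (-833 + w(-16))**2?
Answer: 792100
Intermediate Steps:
w(C) = -9 + 3*C (w(C) = -9 + (C + (C + C)) = -9 + (C + 2*C) = -9 + 3*C)
(-833 + w(-16))**2 = (-833 + (-9 + 3*(-16)))**2 = (-833 + (-9 - 48))**2 = (-833 - 57)**2 = (-890)**2 = 792100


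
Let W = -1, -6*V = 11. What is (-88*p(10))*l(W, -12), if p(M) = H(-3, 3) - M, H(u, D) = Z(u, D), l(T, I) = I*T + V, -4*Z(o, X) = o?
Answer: 24827/3 ≈ 8275.7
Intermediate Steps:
V = -11/6 (V = -⅙*11 = -11/6 ≈ -1.8333)
Z(o, X) = -o/4
l(T, I) = -11/6 + I*T (l(T, I) = I*T - 11/6 = -11/6 + I*T)
H(u, D) = -u/4
p(M) = ¾ - M (p(M) = -¼*(-3) - M = ¾ - M)
(-88*p(10))*l(W, -12) = (-88*(¾ - 1*10))*(-11/6 - 12*(-1)) = (-88*(¾ - 10))*(-11/6 + 12) = -88*(-37/4)*(61/6) = 814*(61/6) = 24827/3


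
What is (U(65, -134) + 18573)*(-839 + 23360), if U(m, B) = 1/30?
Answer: 4182832837/10 ≈ 4.1828e+8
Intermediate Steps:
U(m, B) = 1/30
(U(65, -134) + 18573)*(-839 + 23360) = (1/30 + 18573)*(-839 + 23360) = (557191/30)*22521 = 4182832837/10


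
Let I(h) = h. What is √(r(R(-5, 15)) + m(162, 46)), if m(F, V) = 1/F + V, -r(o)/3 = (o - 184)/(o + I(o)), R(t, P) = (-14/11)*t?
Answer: √8719655/315 ≈ 9.3743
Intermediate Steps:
R(t, P) = -14*t/11 (R(t, P) = (-14*1/11)*t = -14*t/11)
r(o) = -3*(-184 + o)/(2*o) (r(o) = -3*(o - 184)/(o + o) = -3*(-184 + o)/(2*o))
m(F, V) = V + 1/F
√(r(R(-5, 15)) + m(162, 46)) = √((-3/2 + 276/((-14/11*(-5)))) + (46 + 1/162)) = √((-3/2 + 276/(70/11)) + (46 + 1/162)) = √((-3/2 + 276*(11/70)) + 7453/162) = √((-3/2 + 1518/35) + 7453/162) = √(2931/70 + 7453/162) = √(249133/2835) = √8719655/315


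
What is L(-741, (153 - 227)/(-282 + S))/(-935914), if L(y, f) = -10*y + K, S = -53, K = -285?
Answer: -7125/935914 ≈ -0.0076129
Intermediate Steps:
L(y, f) = -285 - 10*y (L(y, f) = -10*y - 285 = -285 - 10*y)
L(-741, (153 - 227)/(-282 + S))/(-935914) = (-285 - 10*(-741))/(-935914) = (-285 + 7410)*(-1/935914) = 7125*(-1/935914) = -7125/935914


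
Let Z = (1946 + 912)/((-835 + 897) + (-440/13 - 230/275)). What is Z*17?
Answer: 17369495/9766 ≈ 1778.6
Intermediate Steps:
Z = 1021735/9766 (Z = 2858/(62 + (-440*1/13 - 230*1/275)) = 2858/(62 + (-440/13 - 46/55)) = 2858/(62 - 24798/715) = 2858/(19532/715) = 2858*(715/19532) = 1021735/9766 ≈ 104.62)
Z*17 = (1021735/9766)*17 = 17369495/9766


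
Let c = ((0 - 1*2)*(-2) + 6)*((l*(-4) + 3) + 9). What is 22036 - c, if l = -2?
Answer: 21836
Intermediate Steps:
c = 200 (c = ((0 - 1*2)*(-2) + 6)*((-2*(-4) + 3) + 9) = ((0 - 2)*(-2) + 6)*((8 + 3) + 9) = (-2*(-2) + 6)*(11 + 9) = (4 + 6)*20 = 10*20 = 200)
22036 - c = 22036 - 1*200 = 22036 - 200 = 21836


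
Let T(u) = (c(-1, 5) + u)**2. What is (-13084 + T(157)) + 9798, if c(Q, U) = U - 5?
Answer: 21363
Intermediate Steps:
c(Q, U) = -5 + U
T(u) = u**2 (T(u) = ((-5 + 5) + u)**2 = (0 + u)**2 = u**2)
(-13084 + T(157)) + 9798 = (-13084 + 157**2) + 9798 = (-13084 + 24649) + 9798 = 11565 + 9798 = 21363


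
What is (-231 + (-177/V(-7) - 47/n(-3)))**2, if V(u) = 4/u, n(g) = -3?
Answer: 1283689/144 ≈ 8914.5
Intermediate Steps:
(-231 + (-177/V(-7) - 47/n(-3)))**2 = (-231 + (-177/(4/(-7)) - 47/(-3)))**2 = (-231 + (-177/(4*(-1/7)) - 47*(-1/3)))**2 = (-231 + (-177/(-4/7) + 47/3))**2 = (-231 + (-177*(-7/4) + 47/3))**2 = (-231 + (1239/4 + 47/3))**2 = (-231 + 3905/12)**2 = (1133/12)**2 = 1283689/144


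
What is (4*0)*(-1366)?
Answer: 0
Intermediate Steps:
(4*0)*(-1366) = 0*(-1366) = 0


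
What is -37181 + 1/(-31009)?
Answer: -1152945630/31009 ≈ -37181.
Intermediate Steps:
-37181 + 1/(-31009) = -37181 - 1/31009 = -1152945630/31009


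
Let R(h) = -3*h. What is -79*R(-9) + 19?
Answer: -2114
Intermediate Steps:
-79*R(-9) + 19 = -(-237)*(-9) + 19 = -79*27 + 19 = -2133 + 19 = -2114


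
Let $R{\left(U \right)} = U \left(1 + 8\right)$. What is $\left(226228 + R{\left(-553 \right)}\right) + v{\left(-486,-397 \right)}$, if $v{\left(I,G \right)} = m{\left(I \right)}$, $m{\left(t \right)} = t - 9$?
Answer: $220756$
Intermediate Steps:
$R{\left(U \right)} = 9 U$ ($R{\left(U \right)} = U 9 = 9 U$)
$m{\left(t \right)} = -9 + t$ ($m{\left(t \right)} = t - 9 = -9 + t$)
$v{\left(I,G \right)} = -9 + I$
$\left(226228 + R{\left(-553 \right)}\right) + v{\left(-486,-397 \right)} = \left(226228 + 9 \left(-553\right)\right) - 495 = \left(226228 - 4977\right) - 495 = 221251 - 495 = 220756$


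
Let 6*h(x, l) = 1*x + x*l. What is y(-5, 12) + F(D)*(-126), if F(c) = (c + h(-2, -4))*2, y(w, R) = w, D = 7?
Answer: -2021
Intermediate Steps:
h(x, l) = x/6 + l*x/6 (h(x, l) = (1*x + x*l)/6 = (x + l*x)/6 = x/6 + l*x/6)
F(c) = 2 + 2*c (F(c) = (c + (⅙)*(-2)*(1 - 4))*2 = (c + (⅙)*(-2)*(-3))*2 = (c + 1)*2 = (1 + c)*2 = 2 + 2*c)
y(-5, 12) + F(D)*(-126) = -5 + (2 + 2*7)*(-126) = -5 + (2 + 14)*(-126) = -5 + 16*(-126) = -5 - 2016 = -2021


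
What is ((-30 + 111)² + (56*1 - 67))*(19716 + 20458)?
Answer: 263139700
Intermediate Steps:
((-30 + 111)² + (56*1 - 67))*(19716 + 20458) = (81² + (56 - 67))*40174 = (6561 - 11)*40174 = 6550*40174 = 263139700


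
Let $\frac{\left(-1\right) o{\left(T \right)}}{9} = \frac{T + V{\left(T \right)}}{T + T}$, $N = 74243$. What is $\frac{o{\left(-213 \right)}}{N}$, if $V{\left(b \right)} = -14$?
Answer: $- \frac{681}{10542506} \approx -6.4596 \cdot 10^{-5}$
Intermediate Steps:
$o{\left(T \right)} = - \frac{9 \left(-14 + T\right)}{2 T}$ ($o{\left(T \right)} = - 9 \frac{T - 14}{T + T} = - 9 \frac{-14 + T}{2 T} = - \frac{9 \left(-14 + T\right)}{2 T}$)
$\frac{o{\left(-213 \right)}}{N} = \frac{- \frac{9}{2} + \frac{63}{-213}}{74243} = \left(- \frac{9}{2} + 63 \left(- \frac{1}{213}\right)\right) \frac{1}{74243} = \left(- \frac{9}{2} - \frac{21}{71}\right) \frac{1}{74243} = \left(- \frac{681}{142}\right) \frac{1}{74243} = - \frac{681}{10542506}$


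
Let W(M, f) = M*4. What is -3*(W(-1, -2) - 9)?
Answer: 39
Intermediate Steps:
W(M, f) = 4*M
-3*(W(-1, -2) - 9) = -3*(4*(-1) - 9) = -3*(-4 - 9) = -3*(-13) = 39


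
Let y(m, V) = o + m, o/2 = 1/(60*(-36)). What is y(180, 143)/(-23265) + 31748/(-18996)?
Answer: -66783283417/39774774600 ≈ -1.6790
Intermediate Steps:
o = -1/1080 (o = 2*(1/(60*(-36))) = 2*((1/60)*(-1/36)) = 2*(-1/2160) = -1/1080 ≈ -0.00092593)
y(m, V) = -1/1080 + m
y(180, 143)/(-23265) + 31748/(-18996) = (-1/1080 + 180)/(-23265) + 31748/(-18996) = (194399/1080)*(-1/23265) + 31748*(-1/18996) = -194399/25126200 - 7937/4749 = -66783283417/39774774600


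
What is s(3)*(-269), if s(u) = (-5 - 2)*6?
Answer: 11298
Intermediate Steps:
s(u) = -42 (s(u) = -7*6 = -42)
s(3)*(-269) = -42*(-269) = 11298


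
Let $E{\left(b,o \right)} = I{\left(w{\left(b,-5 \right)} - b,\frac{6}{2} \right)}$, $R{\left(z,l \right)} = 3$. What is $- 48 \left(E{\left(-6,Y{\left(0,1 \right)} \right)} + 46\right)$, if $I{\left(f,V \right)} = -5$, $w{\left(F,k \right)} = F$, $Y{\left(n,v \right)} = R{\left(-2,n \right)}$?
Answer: $-1968$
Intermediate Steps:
$Y{\left(n,v \right)} = 3$
$E{\left(b,o \right)} = -5$
$- 48 \left(E{\left(-6,Y{\left(0,1 \right)} \right)} + 46\right) = - 48 \left(-5 + 46\right) = \left(-48\right) 41 = -1968$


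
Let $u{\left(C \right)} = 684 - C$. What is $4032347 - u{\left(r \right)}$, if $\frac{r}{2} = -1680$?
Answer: $4028303$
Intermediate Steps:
$r = -3360$ ($r = 2 \left(-1680\right) = -3360$)
$4032347 - u{\left(r \right)} = 4032347 - \left(684 - -3360\right) = 4032347 - \left(684 + 3360\right) = 4032347 - 4044 = 4028303$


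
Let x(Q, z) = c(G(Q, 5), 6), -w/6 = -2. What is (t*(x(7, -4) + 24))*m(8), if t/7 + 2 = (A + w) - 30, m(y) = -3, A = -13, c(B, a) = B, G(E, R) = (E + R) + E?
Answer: 29799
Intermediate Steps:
G(E, R) = R + 2*E
w = 12 (w = -6*(-2) = 12)
x(Q, z) = 5 + 2*Q
t = -231 (t = -14 + 7*((-13 + 12) - 30) = -14 + 7*(-1 - 30) = -14 + 7*(-31) = -14 - 217 = -231)
(t*(x(7, -4) + 24))*m(8) = -231*((5 + 2*7) + 24)*(-3) = -231*((5 + 14) + 24)*(-3) = -231*(19 + 24)*(-3) = -231*43*(-3) = -9933*(-3) = 29799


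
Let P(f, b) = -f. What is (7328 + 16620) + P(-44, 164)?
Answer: 23992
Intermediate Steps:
(7328 + 16620) + P(-44, 164) = (7328 + 16620) - 1*(-44) = 23948 + 44 = 23992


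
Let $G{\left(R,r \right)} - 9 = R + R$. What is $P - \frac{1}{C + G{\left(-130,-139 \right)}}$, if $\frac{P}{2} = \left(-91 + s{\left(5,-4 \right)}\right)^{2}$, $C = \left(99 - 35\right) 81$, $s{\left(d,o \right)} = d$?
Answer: $\frac{72968935}{4933} \approx 14792.0$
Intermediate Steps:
$G{\left(R,r \right)} = 9 + 2 R$ ($G{\left(R,r \right)} = 9 + \left(R + R\right) = 9 + 2 R$)
$C = 5184$ ($C = 64 \cdot 81 = 5184$)
$P = 14792$ ($P = 2 \left(-91 + 5\right)^{2} = 2 \left(-86\right)^{2} = 2 \cdot 7396 = 14792$)
$P - \frac{1}{C + G{\left(-130,-139 \right)}} = 14792 - \frac{1}{5184 + \left(9 + 2 \left(-130\right)\right)} = 14792 - \frac{1}{5184 + \left(9 - 260\right)} = 14792 - \frac{1}{5184 - 251} = 14792 - \frac{1}{4933} = \frac{72968935}{4933}$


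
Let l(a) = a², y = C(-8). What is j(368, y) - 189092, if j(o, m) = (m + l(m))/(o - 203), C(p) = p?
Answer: -31200124/165 ≈ -1.8909e+5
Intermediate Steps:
y = -8
j(o, m) = (m + m²)/(-203 + o) (j(o, m) = (m + m²)/(o - 203) = (m + m²)/(-203 + o))
j(368, y) - 189092 = -8*(1 - 8)/(-203 + 368) - 189092 = -8*(-7)/165 - 189092 = -8*1/165*(-7) - 189092 = 56/165 - 189092 = -31200124/165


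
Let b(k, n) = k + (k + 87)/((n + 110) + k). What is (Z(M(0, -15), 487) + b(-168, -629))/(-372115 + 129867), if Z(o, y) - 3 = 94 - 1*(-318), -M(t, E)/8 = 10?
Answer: -28295/27737396 ≈ -0.0010201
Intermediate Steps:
M(t, E) = -80 (M(t, E) = -8*10 = -80)
Z(o, y) = 415 (Z(o, y) = 3 + (94 - 1*(-318)) = 3 + (94 + 318) = 3 + 412 = 415)
b(k, n) = k + (87 + k)/(110 + k + n) (b(k, n) = k + (87 + k)/((110 + n) + k) = k + (87 + k)/(110 + k + n))
(Z(M(0, -15), 487) + b(-168, -629))/(-372115 + 129867) = (415 + (87 + (-168)² + 111*(-168) - 168*(-629))/(110 - 168 - 629))/(-372115 + 129867) = (415 + (87 + 28224 - 18648 + 105672)/(-687))/(-242248) = (415 - 1/687*115335)*(-1/242248) = (415 - 38445/229)*(-1/242248) = (56590/229)*(-1/242248) = -28295/27737396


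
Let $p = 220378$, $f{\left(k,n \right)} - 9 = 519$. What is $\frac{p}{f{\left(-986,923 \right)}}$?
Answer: $\frac{110189}{264} \approx 417.38$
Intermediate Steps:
$f{\left(k,n \right)} = 528$ ($f{\left(k,n \right)} = 9 + 519 = 528$)
$\frac{p}{f{\left(-986,923 \right)}} = \frac{220378}{528} = 220378 \cdot \frac{1}{528} = \frac{110189}{264}$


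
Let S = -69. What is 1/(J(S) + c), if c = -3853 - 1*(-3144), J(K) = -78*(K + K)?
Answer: 1/10055 ≈ 9.9453e-5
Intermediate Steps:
J(K) = -156*K
c = -709 (c = -3853 + 3144 = -709)
1/(J(S) + c) = 1/(-156*(-69) - 709) = 1/(10764 - 709) = 1/10055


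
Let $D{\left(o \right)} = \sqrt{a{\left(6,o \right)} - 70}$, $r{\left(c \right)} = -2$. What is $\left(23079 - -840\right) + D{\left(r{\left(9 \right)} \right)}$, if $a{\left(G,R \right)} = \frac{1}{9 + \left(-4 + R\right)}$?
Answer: $23919 + \frac{i \sqrt{627}}{3} \approx 23919.0 + 8.3466 i$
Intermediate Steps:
$a{\left(G,R \right)} = \frac{1}{5 + R}$
$D{\left(o \right)} = \sqrt{-70 + \frac{1}{5 + o}}$ ($D{\left(o \right)} = \sqrt{\frac{1}{5 + o} - 70} = \sqrt{-70 + \frac{1}{5 + o}}$)
$\left(23079 - -840\right) + D{\left(r{\left(9 \right)} \right)} = \left(23079 - -840\right) + \sqrt{\frac{-349 - -140}{5 - 2}} = \left(23079 + 840\right) + \sqrt{\frac{-349 + 140}{3}} = 23919 + \sqrt{\frac{1}{3} \left(-209\right)} = 23919 + \sqrt{- \frac{209}{3}} = 23919 + \frac{i \sqrt{627}}{3}$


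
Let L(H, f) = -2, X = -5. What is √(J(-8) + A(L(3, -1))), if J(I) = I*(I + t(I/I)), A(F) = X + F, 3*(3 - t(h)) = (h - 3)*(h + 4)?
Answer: √57/3 ≈ 2.5166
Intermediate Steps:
t(h) = 3 - (-3 + h)*(4 + h)/3 (t(h) = 3 - (h - 3)*(h + 4)/3 = 3 - (-3 + h)*(4 + h)/3)
A(F) = -5 + F
J(I) = I*(19/3 + I) (J(I) = I*(I + (7 - I/(3*I) - (I/I)²/3)) = I*(I + (7 - ⅓*1 - ⅓*1²)) = I*(I + (7 - ⅓ - ⅓*1)) = I*(I + (7 - ⅓ - ⅓)) = I*(I + 19/3) = I*(19/3 + I))
√(J(-8) + A(L(3, -1))) = √((⅓)*(-8)*(19 + 3*(-8)) + (-5 - 2)) = √((⅓)*(-8)*(19 - 24) - 7) = √((⅓)*(-8)*(-5) - 7) = √(40/3 - 7) = √(19/3) = √57/3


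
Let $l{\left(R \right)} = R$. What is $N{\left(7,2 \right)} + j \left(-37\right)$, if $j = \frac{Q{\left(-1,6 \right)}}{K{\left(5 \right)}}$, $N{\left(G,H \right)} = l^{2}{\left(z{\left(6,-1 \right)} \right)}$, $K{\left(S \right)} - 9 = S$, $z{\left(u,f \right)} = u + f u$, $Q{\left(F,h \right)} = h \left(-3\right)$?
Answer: $\frac{333}{7} \approx 47.571$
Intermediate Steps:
$Q{\left(F,h \right)} = - 3 h$
$K{\left(S \right)} = 9 + S$
$N{\left(G,H \right)} = 0$ ($N{\left(G,H \right)} = \left(6 \left(1 - 1\right)\right)^{2} = \left(6 \cdot 0\right)^{2} = 0^{2} = 0$)
$j = - \frac{9}{7}$ ($j = \frac{\left(-3\right) 6}{9 + 5} = - \frac{18}{14} = \left(-18\right) \frac{1}{14} = - \frac{9}{7} \approx -1.2857$)
$N{\left(7,2 \right)} + j \left(-37\right) = 0 - - \frac{333}{7} = 0 + \frac{333}{7} = \frac{333}{7}$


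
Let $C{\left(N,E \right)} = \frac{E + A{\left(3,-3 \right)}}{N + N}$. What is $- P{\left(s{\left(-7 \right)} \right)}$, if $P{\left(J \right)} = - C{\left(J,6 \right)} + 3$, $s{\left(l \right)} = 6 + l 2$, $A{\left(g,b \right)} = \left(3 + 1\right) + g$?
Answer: $- \frac{61}{16} \approx -3.8125$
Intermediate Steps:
$A{\left(g,b \right)} = 4 + g$
$s{\left(l \right)} = 6 + 2 l$
$C{\left(N,E \right)} = \frac{7 + E}{2 N}$ ($C{\left(N,E \right)} = \frac{E + \left(4 + 3\right)}{N + N} = \frac{E + 7}{2 N} = \left(7 + E\right) \frac{1}{2 N} = \frac{7 + E}{2 N}$)
$P{\left(J \right)} = 3 - \frac{13}{2 J}$ ($P{\left(J \right)} = - \frac{7 + 6}{2 J} + 3 = - \frac{13}{2 J} + 3 = 3 - \frac{13}{2 J}$)
$- P{\left(s{\left(-7 \right)} \right)} = - (3 - \frac{13}{2 \left(6 + 2 \left(-7\right)\right)}) = - (3 - \frac{13}{2 \left(6 - 14\right)}) = - (3 - \frac{13}{2 \left(-8\right)}) = - (3 - - \frac{13}{16}) = - (3 + \frac{13}{16}) = \left(-1\right) \frac{61}{16} = - \frac{61}{16}$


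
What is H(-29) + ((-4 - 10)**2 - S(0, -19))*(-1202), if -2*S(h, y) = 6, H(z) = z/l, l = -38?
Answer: -9089495/38 ≈ -2.3920e+5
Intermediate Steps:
H(z) = -z/38 (H(z) = z/(-38) = z*(-1/38) = -z/38)
S(h, y) = -3 (S(h, y) = -1/2*6 = -3)
H(-29) + ((-4 - 10)**2 - S(0, -19))*(-1202) = -1/38*(-29) + ((-4 - 10)**2 - 1*(-3))*(-1202) = 29/38 + ((-14)**2 + 3)*(-1202) = 29/38 + (196 + 3)*(-1202) = 29/38 + 199*(-1202) = 29/38 - 239198 = -9089495/38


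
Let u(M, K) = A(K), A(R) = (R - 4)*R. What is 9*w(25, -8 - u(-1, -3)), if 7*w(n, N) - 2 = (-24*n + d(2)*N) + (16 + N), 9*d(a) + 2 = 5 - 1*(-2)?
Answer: -5644/7 ≈ -806.29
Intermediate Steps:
d(a) = 5/9 (d(a) = -2/9 + (5 - 1*(-2))/9 = -2/9 + (5 + 2)/9 = -2/9 + (⅑)*7 = -2/9 + 7/9 = 5/9)
A(R) = R*(-4 + R) (A(R) = (-4 + R)*R = R*(-4 + R))
u(M, K) = K*(-4 + K)
w(n, N) = 18/7 - 24*n/7 + 2*N/9 (w(n, N) = 2/7 + ((-24*n + 5*N/9) + (16 + N))/7 = 2/7 + (16 - 24*n + 14*N/9)/7 = 2/7 + (16/7 - 24*n/7 + 2*N/9) = 18/7 - 24*n/7 + 2*N/9)
9*w(25, -8 - u(-1, -3)) = 9*(18/7 - 24/7*25 + 2*(-8 - (-3)*(-4 - 3))/9) = 9*(18/7 - 600/7 + 2*(-8 - (-3)*(-7))/9) = 9*(18/7 - 600/7 + 2*(-8 - 1*21)/9) = 9*(18/7 - 600/7 + 2*(-8 - 21)/9) = 9*(18/7 - 600/7 + (2/9)*(-29)) = 9*(18/7 - 600/7 - 58/9) = 9*(-5644/63) = -5644/7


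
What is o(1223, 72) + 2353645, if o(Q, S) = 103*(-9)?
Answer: 2352718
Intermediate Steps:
o(Q, S) = -927
o(1223, 72) + 2353645 = -927 + 2353645 = 2352718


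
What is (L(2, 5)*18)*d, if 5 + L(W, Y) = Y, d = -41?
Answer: 0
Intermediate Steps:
L(W, Y) = -5 + Y
(L(2, 5)*18)*d = ((-5 + 5)*18)*(-41) = (0*18)*(-41) = 0*(-41) = 0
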